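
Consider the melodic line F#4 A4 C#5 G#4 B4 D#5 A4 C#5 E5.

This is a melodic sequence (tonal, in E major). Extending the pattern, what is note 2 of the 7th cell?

With 3-note cells, note 2 of each statement runs A4, B4, C#5.
Extending up a 2nd: D#5 → E5 → F#5 → G#5.

G#5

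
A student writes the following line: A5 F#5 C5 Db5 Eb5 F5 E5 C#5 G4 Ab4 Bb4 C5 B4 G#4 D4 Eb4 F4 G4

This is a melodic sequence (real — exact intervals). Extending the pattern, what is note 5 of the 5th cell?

G3

Grouping in 6s, the 5th note of each cell is Eb5, Bb4, F4.
Each moves down a 4th. Continuing: C4 → G3.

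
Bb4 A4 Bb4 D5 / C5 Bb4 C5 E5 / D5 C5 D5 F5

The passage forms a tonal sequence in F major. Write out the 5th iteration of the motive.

With a 4-note motive the entries are Bb4, C5, D5, each up a 2nd from the previous.
Continuing the starts: E5 → F5.
Statement 5 starts on F5 and keeps the same diatonic contour: F5 E5 F5 A5.

F5 E5 F5 A5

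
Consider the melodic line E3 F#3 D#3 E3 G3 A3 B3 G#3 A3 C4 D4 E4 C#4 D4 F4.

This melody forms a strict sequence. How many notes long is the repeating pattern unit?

5

Try groups of 5 (3 cells in 15 notes):
E3 F#3 D#3 E3 G3 | A3 B3 G#3 A3 C4 | D4 E4 C#4 D4 F4
That's a consistent up a 4th shift per cell, and no other grouping gives one.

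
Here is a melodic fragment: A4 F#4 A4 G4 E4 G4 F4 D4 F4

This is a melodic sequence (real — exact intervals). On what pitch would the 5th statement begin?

Db4

The 3-note cells begin on A4, G4, F4 — each down a 2nd from the last.
Extending the heads down a 2nd: Eb4 → Db4.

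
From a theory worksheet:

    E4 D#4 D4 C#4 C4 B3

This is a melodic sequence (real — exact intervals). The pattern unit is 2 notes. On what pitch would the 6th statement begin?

Gb3

The 2-note cells begin on E4, D4, C4 — each down a 2nd from the last.
Extending the heads down a 2nd: Bb3 → Ab3 → Gb3.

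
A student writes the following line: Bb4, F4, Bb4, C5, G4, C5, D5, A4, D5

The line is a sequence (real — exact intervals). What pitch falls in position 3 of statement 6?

With 3-note cells, note 3 of each statement runs Bb4, C5, D5.
Extending up a 2nd: E5 → F#5 → G#5.

G#5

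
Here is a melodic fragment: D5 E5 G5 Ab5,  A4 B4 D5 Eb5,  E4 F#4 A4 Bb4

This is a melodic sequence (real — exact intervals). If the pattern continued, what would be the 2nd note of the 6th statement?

With 4-note cells, note 2 of each statement runs E5, B4, F#4.
Each moves down a 4th. Continuing: C#4 → G#3 → D#3.

D#3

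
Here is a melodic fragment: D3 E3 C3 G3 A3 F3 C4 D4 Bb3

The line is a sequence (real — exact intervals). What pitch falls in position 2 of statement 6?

F5

The unit is 3 notes. Position-2 pitches of the 3 shown cells: E3, A3, D4.
Extending up a 4th: G4 → C5 → F5.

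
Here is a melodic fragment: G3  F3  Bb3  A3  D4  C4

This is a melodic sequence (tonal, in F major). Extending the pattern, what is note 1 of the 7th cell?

The unit is 2 notes. Position-1 pitches of the 3 shown cells: G3, Bb3, D4.
Carrying that up a 3rd forward: F4 → A4 → C5 → E5.

E5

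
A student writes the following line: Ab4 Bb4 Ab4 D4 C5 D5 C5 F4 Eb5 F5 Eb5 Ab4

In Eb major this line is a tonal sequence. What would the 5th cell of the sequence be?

Unit = 4 notes; the statements start on Ab4, C5, Eb5, moving up a 3rd each time.
Carrying on: G5 → Bb5.
From Bb5 the diatonic shape gives Bb5 C6 Bb5 Eb5.

Bb5 C6 Bb5 Eb5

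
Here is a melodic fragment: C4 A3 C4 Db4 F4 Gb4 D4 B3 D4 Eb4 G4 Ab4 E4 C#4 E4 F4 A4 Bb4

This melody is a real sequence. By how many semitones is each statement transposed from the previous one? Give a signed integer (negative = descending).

Taking 6-note groups, the heads are C4, D4, E4: the pattern moves up a 2nd.
Counting half-steps from C4 to D4: 2.

2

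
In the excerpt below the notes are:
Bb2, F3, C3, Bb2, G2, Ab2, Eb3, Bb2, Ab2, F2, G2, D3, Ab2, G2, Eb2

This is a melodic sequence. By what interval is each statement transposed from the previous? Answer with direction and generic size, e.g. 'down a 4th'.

down a 2nd

Taking 5-note groups, the heads are Bb2, Ab2, G2: the pattern moves down a 2nd.
From Bb2 to Ab2: down a 2nd.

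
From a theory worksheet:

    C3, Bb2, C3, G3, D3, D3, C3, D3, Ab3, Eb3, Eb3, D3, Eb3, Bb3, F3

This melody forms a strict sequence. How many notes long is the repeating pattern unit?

5

15 notes total. Splitting into 3 groups of 5:
C3 Bb2 C3 G3 D3 | D3 C3 D3 Ab3 Eb3 | Eb3 D3 Eb3 Bb3 F3
That's a consistent up a 2nd shift per cell, and no other grouping gives one.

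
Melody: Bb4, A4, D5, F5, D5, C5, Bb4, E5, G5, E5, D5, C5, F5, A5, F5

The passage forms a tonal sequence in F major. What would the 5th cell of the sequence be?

F5 E5 A5 C6 A5

The 5-note cells begin on Bb4, C5, D5 — each up a 2nd from the last.
Continuing the starts: E5 → F5.
Statement 5 starts on F5 and keeps the same diatonic contour: F5 E5 A5 C6 A5.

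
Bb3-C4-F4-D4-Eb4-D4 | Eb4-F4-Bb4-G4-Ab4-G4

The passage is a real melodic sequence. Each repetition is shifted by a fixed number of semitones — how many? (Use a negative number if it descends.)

Unit = 6 notes; the statements start on Bb3, Eb4, moving up a 4th each time.
Bb3 to Eb4 spans +5 semitones.

5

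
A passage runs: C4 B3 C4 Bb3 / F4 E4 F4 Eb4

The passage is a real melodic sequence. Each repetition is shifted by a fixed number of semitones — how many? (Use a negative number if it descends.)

5

Unit = 4 notes; the statements start on C4, F4, moving up a 4th each time.
C4→F4 is 65 − 60 = 5 semitones.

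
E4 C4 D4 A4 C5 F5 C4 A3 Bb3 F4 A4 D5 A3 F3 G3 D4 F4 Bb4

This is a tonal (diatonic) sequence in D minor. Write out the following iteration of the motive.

The 6-note cells begin on E4, C4, A3 — each down a 3rd from the last.
From F3 the diatonic shape gives F3 D3 E3 Bb3 D4 G4.

F3 D3 E3 Bb3 D4 G4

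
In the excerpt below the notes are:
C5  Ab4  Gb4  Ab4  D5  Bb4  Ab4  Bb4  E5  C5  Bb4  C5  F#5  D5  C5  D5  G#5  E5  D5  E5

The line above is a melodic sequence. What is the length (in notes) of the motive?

4

There are 20 notes; a 4-note unit gives 5 cells:
C5 Ab4 Gb4 Ab4 | D5 Bb4 Ab4 Bb4 | E5 C5 Bb4 C5 | F#5 D5 C5 D5 | G#5 E5 D5 E5
Each cell is the previous one up a 2nd — so the unit is 4 notes.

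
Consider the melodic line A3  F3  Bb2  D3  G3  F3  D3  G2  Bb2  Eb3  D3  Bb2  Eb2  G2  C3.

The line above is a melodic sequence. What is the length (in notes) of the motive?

5

Try groups of 5 (3 cells in 15 notes):
A3 F3 Bb2 D3 G3 | F3 D3 G2 Bb2 Eb3 | D3 Bb2 Eb2 G2 C3
Each cell is the previous one down a 3rd — so the unit is 5 notes.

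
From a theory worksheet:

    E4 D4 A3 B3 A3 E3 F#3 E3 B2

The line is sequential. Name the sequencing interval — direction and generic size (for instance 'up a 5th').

With a 3-note motive the entries are E4, B3, F#3, each down a 4th from the previous.
From E4 to B3: down a 4th.

down a 4th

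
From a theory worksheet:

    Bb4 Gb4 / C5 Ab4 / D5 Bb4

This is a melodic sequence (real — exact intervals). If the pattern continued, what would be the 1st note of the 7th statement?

With 2-note cells, note 1 of each statement runs Bb4, C5, D5.
Extending up a 2nd: E5 → F#5 → G#5 → A#5.

A#5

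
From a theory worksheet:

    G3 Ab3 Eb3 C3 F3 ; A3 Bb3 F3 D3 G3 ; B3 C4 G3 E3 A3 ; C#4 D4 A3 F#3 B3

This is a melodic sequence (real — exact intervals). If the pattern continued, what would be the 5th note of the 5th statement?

C#4

With 5-note cells, note 5 of each statement runs F3, G3, A3, B3.
Each moves up a 2nd; the next is C#4.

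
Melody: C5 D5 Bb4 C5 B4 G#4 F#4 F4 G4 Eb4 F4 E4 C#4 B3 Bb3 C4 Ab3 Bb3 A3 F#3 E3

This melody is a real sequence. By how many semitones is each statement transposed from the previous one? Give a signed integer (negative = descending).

Taking 7-note groups, the heads are C5, F4, Bb3: the pattern moves down a 5th.
C5 to F4 spans -7 semitones.

-7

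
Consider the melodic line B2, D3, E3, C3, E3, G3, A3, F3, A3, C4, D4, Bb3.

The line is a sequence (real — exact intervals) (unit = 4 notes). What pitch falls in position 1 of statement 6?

C5

The unit is 4 notes. Position-1 pitches of the 3 shown cells: B2, E3, A3.
Extending up a 4th: D4 → G4 → C5.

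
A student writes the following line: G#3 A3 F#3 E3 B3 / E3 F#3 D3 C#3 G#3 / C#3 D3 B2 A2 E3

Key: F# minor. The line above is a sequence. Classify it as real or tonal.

Every note is diatonic to F# minor.
Cell 1 has +1 semitones from note 1 to 2, but cell 2 has +2 — the interval quality changes while the contour stays the same, which is the hallmark of a tonal sequence.

tonal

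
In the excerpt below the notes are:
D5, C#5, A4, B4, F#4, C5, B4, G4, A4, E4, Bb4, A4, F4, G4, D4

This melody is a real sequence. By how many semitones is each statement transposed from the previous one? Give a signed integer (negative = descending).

-2

The 5-note cells begin on D5, C5, Bb4 — each down a 2nd from the last.
D5→C5 is 72 − 74 = -2 semitones.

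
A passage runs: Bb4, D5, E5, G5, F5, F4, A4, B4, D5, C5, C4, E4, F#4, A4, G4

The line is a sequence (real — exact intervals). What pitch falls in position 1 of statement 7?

E2

The unit is 5 notes. Position-1 pitches of the 3 shown cells: Bb4, F4, C4.
Extending down a 4th: G3 → D3 → A2 → E2.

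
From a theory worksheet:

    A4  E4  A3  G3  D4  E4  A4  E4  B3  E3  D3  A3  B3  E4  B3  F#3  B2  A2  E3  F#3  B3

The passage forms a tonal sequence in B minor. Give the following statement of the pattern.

Taking 7-note groups, the heads are A4, E4, B3: the pattern moves down a 4th.
Statement 4 starts on F#3 and keeps the same diatonic contour: F#3 C#3 F#2 E2 B2 C#3 F#3.

F#3 C#3 F#2 E2 B2 C#3 F#3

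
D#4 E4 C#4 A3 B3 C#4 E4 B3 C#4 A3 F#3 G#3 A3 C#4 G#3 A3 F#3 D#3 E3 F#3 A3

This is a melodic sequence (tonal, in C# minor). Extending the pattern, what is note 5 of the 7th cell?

The unit is 7 notes. Position-5 pitches of the 3 shown cells: B3, G#3, E3.
Carrying that down a 3rd forward: C#3 → A2 → F#2 → D#2.

D#2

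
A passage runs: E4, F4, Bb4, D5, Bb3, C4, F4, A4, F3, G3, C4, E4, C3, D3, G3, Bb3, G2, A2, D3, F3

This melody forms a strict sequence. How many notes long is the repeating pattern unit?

4

There are 20 notes; a 4-note unit gives 5 cells:
E4 F4 Bb4 D5 | Bb3 C4 F4 A4 | F3 G3 C4 E4 | C3 D3 G3 Bb3 | G2 A2 D3 F3
That's a consistent down a 4th shift per cell, and no other grouping gives one.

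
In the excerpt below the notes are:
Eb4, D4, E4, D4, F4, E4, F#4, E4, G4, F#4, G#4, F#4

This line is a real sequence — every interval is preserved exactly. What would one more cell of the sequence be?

A4 G#4 A#4 G#4

The 4-note cells begin on Eb4, F4, G4 — each up a 2nd from the last.
From A4 the exact shape gives A4 G#4 A#4 G#4.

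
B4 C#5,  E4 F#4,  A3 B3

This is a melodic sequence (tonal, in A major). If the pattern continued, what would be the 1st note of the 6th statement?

With 2-note cells, note 1 of each statement runs B4, E4, A3.
Carrying that down a 5th forward: D3 → G#2 → C#2.

C#2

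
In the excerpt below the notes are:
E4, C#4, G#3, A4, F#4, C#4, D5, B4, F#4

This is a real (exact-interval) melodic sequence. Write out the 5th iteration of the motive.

The 3-note cells begin on E4, A4, D5 — each up a 4th from the last.
Continuing the starts: G5 → C6.
So cell 5 is C6 A5 E5.

C6 A5 E5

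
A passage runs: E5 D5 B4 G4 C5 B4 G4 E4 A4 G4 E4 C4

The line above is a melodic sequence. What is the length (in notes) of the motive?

12 notes total. Splitting into 3 groups of 4:
E5 D5 B4 G4 | C5 B4 G4 E4 | A4 G4 E4 C4
Each cell is the previous one down a 3rd — so the unit is 4 notes.

4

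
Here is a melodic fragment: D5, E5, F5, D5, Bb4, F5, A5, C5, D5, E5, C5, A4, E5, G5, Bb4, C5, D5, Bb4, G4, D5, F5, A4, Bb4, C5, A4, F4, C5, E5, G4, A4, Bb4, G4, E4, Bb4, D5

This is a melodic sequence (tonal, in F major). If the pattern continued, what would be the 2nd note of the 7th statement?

Grouping in 7s, the 2nd note of each cell is E5, D5, C5, Bb4, A4.
Carrying that down a 2nd forward: G4 → F4.

F4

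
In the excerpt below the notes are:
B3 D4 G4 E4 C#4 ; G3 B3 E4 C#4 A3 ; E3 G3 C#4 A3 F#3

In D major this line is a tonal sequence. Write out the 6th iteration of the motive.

The 5-note cells begin on B3, G3, E3 — each down a 3rd from the last.
Continuing the starts: C#3 → A2 → F#2.
From F#2 the diatonic shape gives F#2 A2 D3 B2 G2.

F#2 A2 D3 B2 G2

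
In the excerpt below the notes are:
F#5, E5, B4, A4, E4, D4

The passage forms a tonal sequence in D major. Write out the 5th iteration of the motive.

D3 C#3

With a 2-note motive the entries are F#5, B4, E4, each down a 5th from the previous.
Continuing the starts: A3 → D3.
From D3 the diatonic shape gives D3 C#3.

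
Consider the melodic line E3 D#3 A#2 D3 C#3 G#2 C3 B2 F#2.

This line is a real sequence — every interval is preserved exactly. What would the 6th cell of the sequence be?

Gb2 F2 C2

Unit = 3 notes; the statements start on E3, D3, C3, moving down a 2nd each time.
Carrying on: Bb2 → Ab2 → Gb2.
From Gb2 the exact shape gives Gb2 F2 C2.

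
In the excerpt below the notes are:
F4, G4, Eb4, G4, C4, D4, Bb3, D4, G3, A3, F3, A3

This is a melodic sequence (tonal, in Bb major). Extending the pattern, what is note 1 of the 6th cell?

Grouping in 4s, the 1st note of each cell is F4, C4, G3.
Extending down a 4th: D3 → A2 → Eb2.

Eb2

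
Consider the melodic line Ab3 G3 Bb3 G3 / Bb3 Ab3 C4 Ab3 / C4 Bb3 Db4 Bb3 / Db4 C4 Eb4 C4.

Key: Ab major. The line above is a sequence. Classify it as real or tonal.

tonal

Every note is diatonic to Ab major.
Cell 1 has -1 semitones from note 1 to 2, but cell 2 has -2 — the interval quality changes while the contour stays the same, which is the hallmark of a tonal sequence.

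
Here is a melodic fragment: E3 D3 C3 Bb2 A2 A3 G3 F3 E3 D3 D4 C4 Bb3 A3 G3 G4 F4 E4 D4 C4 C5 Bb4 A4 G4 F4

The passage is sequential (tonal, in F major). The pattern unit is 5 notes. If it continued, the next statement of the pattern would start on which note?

F5

The 5-note cells begin on E3, A3, D4, G4, C5 — each up a 4th from the last.
One more step up a 4th gives F5.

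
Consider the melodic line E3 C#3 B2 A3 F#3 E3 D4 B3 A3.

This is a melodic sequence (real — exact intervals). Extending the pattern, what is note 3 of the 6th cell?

Grouping in 3s, the 3rd note of each cell is B2, E3, A3.
Carrying that up a 4th forward: D4 → G4 → C5.

C5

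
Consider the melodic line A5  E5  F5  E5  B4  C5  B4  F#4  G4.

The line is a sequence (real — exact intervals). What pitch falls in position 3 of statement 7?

With 3-note cells, note 3 of each statement runs F5, C5, G4.
Extending down a 4th: D4 → A3 → E3 → B2.

B2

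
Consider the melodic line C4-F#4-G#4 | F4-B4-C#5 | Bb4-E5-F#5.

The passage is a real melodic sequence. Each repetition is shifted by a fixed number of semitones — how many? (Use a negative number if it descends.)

The 3-note cells begin on C4, F4, Bb4 — each up a 4th from the last.
C4→F4 is 65 − 60 = 5 semitones.

5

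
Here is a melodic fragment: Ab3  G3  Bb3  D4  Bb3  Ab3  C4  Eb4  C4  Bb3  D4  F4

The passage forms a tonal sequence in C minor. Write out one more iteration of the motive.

D4 C4 Eb4 G4

With a 4-note motive the entries are Ab3, Bb3, C4, each up a 2nd from the previous.
From D4 the diatonic shape gives D4 C4 Eb4 G4.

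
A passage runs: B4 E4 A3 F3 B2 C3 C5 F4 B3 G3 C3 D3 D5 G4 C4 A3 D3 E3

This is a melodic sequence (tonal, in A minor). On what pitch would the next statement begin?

Unit = 6 notes; the statements start on B4, C5, D5, moving up a 2nd each time.
The next head, up a 2nd from D5, is E5.

E5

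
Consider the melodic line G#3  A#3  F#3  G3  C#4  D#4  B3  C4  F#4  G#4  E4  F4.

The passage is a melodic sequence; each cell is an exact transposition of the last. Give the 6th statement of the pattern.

Unit = 4 notes; the statements start on G#3, C#4, F#4, moving up a 4th each time.
Carrying on: B4 → E5 → A5.
From A5 the exact shape gives A5 B5 G5 Ab5.

A5 B5 G5 Ab5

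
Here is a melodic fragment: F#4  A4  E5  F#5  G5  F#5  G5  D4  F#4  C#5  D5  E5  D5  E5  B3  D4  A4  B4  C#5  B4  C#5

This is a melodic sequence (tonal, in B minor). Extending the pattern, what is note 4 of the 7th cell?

The unit is 7 notes. Position-4 pitches of the 3 shown cells: F#5, D5, B4.
Carrying that down a 3rd forward: G4 → E4 → C#4 → A3.

A3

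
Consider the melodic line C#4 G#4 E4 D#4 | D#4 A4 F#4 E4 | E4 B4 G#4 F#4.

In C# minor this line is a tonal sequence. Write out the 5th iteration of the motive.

G#4 D#5 B4 A4

Unit = 4 notes; the statements start on C#4, D#4, E4, moving up a 2nd each time.
Carrying on: F#4 → G#4.
From G#4 the diatonic shape gives G#4 D#5 B4 A4.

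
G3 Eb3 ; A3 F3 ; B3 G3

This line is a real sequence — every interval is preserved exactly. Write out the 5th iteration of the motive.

Taking 2-note groups, the heads are G3, A3, B3: the pattern moves up a 2nd.
Extending up a 2nd: C#4 → D#4.
So cell 5 is D#4 B3.

D#4 B3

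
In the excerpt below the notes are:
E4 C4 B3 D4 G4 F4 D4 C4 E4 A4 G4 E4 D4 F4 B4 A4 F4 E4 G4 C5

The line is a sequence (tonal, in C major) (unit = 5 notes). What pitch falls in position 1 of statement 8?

E5

Grouping in 5s, the 1st note of each cell is E4, F4, G4, A4.
Carrying that up a 2nd forward: B4 → C5 → D5 → E5.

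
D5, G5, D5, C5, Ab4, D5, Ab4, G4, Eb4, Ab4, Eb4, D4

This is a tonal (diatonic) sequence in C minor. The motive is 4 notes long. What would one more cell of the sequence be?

Unit = 4 notes; the statements start on D5, Ab4, Eb4, moving down a 4th each time.
Statement 4 starts on Bb3 and keeps the same diatonic contour: Bb3 Eb4 Bb3 Ab3.

Bb3 Eb4 Bb3 Ab3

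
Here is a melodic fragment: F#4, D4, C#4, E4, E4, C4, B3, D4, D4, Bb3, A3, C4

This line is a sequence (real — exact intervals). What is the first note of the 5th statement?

Unit = 4 notes; the statements start on F#4, E4, D4, moving down a 2nd each time.
Continuing: C4 → Bb3. Statement 5 starts on Bb3.

Bb3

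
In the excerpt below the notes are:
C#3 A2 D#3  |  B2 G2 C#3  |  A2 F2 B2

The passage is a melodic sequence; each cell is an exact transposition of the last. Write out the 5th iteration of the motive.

With a 3-note motive the entries are C#3, B2, A2, each down a 2nd from the previous.
Carrying on: G2 → F2.
So cell 5 is F2 Db2 G2.

F2 Db2 G2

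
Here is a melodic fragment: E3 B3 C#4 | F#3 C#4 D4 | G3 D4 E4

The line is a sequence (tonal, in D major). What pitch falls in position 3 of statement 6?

A4

With 3-note cells, note 3 of each statement runs C#4, D4, E4.
Each moves up a 2nd. Continuing: F#4 → G4 → A4.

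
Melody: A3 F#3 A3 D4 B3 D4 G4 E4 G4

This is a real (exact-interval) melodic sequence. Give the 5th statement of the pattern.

With a 3-note motive the entries are A3, D4, G4, each up a 4th from the previous.
Carrying on: C5 → F5.
Statement 5 starts on F5 and keeps the same exact contour: F5 D5 F5.

F5 D5 F5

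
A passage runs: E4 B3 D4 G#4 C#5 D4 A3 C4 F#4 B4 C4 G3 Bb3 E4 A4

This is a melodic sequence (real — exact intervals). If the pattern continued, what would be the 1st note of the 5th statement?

Grouping in 5s, the 1st note of each cell is E4, D4, C4.
Each moves down a 2nd. Continuing: Bb3 → Ab3.

Ab3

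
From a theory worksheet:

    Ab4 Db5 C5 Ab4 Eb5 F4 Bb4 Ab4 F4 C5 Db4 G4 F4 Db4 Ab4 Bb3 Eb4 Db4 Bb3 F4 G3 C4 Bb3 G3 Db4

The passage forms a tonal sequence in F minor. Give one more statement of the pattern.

Eb3 Ab3 G3 Eb3 Bb3

The 5-note cells begin on Ab4, F4, Db4, Bb3, G3 — each down a 3rd from the last.
From Eb3 the diatonic shape gives Eb3 Ab3 G3 Eb3 Bb3.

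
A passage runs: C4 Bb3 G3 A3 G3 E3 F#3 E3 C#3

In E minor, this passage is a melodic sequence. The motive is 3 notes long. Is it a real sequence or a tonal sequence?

Each cell has the same semitone pattern (-2, -3) — intervals are preserved exactly.
And Bb3 lies outside E minor, so the sequence is real rather than tonal.

real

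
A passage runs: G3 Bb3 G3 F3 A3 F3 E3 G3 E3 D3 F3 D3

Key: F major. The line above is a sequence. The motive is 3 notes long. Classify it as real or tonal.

tonal

Every note is diatonic to F major.
Cell 1 has +3 semitones from note 1 to 2, but cell 2 has +4 — the interval quality changes while the contour stays the same, which is the hallmark of a tonal sequence.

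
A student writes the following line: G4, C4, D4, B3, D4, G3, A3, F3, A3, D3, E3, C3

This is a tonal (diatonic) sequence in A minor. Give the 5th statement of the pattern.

With a 4-note motive the entries are G4, D4, A3, each down a 4th from the previous.
Extending down a 4th: E3 → B2.
Statement 5 starts on B2 and keeps the same diatonic contour: B2 E2 F2 D2.

B2 E2 F2 D2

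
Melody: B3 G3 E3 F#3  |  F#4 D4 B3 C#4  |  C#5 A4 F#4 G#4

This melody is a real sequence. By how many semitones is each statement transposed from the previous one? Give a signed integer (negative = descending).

7

The 4-note cells begin on B3, F#4, C#5 — each up a 5th from the last.
B3→F#4 is 66 − 59 = 7 semitones.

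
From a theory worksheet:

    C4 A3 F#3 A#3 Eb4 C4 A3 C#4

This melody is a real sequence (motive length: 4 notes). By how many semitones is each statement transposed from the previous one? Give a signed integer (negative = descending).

3

The 4-note cells begin on C4, Eb4 — each up a 3rd from the last.
C4→Eb4 is 63 − 60 = 3 semitones.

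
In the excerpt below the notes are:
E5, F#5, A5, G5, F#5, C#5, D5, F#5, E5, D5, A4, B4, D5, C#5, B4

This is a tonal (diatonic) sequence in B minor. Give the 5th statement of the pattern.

Unit = 5 notes; the statements start on E5, C#5, A4, moving down a 3rd each time.
Extending down a 3rd: F#4 → D4.
Statement 5 starts on D4 and keeps the same diatonic contour: D4 E4 G4 F#4 E4.

D4 E4 G4 F#4 E4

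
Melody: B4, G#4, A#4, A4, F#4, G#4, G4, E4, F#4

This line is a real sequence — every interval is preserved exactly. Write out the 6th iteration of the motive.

Taking 3-note groups, the heads are B4, A4, G4: the pattern moves down a 2nd.
Continuing the starts: F4 → Eb4 → Db4.
Statement 6 starts on Db4 and keeps the same exact contour: Db4 Bb3 C4.

Db4 Bb3 C4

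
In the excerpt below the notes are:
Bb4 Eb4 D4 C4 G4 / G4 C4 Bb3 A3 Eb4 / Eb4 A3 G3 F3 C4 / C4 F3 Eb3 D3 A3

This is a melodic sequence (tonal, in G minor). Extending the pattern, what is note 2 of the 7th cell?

G2

The unit is 5 notes. Position-2 pitches of the 4 shown cells: Eb4, C4, A3, F3.
Carrying that down a 3rd forward: D3 → Bb2 → G2.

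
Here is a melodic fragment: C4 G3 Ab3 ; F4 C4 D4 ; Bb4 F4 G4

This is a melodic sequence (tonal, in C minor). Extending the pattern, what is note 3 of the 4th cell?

The unit is 3 notes. Position-3 pitches of the 3 shown cells: Ab3, D4, G4.
One more up a 4th gives C5.

C5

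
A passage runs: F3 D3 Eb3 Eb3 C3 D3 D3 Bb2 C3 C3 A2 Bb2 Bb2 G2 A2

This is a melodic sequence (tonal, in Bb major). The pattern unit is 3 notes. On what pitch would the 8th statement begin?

Unit = 3 notes; the statements start on F3, Eb3, D3, C3, Bb2, moving down a 2nd each time.
Extending the heads down a 2nd: A2 → G2 → F2.

F2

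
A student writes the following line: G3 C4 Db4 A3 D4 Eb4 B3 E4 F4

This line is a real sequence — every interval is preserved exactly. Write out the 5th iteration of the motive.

D#4 G#4 A4

Taking 3-note groups, the heads are G3, A3, B3: the pattern moves up a 2nd.
Continuing the starts: C#4 → D#4.
Statement 5 starts on D#4 and keeps the same exact contour: D#4 G#4 A4.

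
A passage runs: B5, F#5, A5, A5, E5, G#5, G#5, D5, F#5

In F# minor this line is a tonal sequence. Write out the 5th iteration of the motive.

Unit = 3 notes; the statements start on B5, A5, G#5, moving down a 2nd each time.
Carrying on: F#5 → E5.
From E5 the diatonic shape gives E5 B4 D5.

E5 B4 D5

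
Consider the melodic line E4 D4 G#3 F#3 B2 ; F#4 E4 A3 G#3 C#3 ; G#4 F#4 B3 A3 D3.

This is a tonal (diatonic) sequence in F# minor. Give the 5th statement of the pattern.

B4 A4 D4 C#4 F#3

Taking 5-note groups, the heads are E4, F#4, G#4: the pattern moves up a 2nd.
Continuing the starts: A4 → B4.
From B4 the diatonic shape gives B4 A4 D4 C#4 F#3.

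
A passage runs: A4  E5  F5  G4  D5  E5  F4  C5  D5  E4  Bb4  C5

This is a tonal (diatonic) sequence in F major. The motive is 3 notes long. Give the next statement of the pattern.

Unit = 3 notes; the statements start on A4, G4, F4, E4, moving down a 2nd each time.
So cell 5 is D4 A4 Bb4.

D4 A4 Bb4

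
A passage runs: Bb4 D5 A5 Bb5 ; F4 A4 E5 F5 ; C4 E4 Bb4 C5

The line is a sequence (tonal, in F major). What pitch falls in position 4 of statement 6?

A3

Grouping in 4s, the 4th note of each cell is Bb5, F5, C5.
Each moves down a 4th. Continuing: G4 → D4 → A3.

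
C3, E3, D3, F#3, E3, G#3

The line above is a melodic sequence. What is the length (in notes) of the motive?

2

Try groups of 2 (3 cells in 6 notes):
C3 E3 | D3 F#3 | E3 G#3
Every group is a transposition up a 2nd of the one before; no shorter unit works.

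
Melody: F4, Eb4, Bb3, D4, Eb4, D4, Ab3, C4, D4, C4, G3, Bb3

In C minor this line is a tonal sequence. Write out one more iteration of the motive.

C4 Bb3 F3 Ab3

Unit = 4 notes; the statements start on F4, Eb4, D4, moving down a 2nd each time.
So cell 4 is C4 Bb3 F3 Ab3.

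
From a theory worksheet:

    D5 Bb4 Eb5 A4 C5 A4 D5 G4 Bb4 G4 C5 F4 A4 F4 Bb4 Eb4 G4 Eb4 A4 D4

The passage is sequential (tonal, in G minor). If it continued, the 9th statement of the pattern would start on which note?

Taking 4-note groups, the heads are D5, C5, Bb4, A4, G4: the pattern moves down a 2nd.
Extending the heads down a 2nd: F4 → Eb4 → D4 → C4.

C4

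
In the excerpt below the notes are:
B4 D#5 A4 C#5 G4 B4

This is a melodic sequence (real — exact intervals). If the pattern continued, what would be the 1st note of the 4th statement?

The unit is 2 notes. Position-1 pitches of the 3 shown cells: B4, A4, G4.
From G4, down a 2nd gives F4.

F4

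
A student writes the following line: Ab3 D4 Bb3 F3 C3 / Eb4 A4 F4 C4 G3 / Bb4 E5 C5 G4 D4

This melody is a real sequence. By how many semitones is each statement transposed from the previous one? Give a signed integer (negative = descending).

7

With a 5-note motive the entries are Ab3, Eb4, Bb4, each up a 5th from the previous.
Ab3→Eb4 is 63 − 56 = 7 semitones.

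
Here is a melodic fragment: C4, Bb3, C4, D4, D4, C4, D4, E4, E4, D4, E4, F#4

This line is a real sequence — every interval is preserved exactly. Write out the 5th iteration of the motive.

G#4 F#4 G#4 A#4

With a 4-note motive the entries are C4, D4, E4, each up a 2nd from the previous.
Carrying on: F#4 → G#4.
So cell 5 is G#4 F#4 G#4 A#4.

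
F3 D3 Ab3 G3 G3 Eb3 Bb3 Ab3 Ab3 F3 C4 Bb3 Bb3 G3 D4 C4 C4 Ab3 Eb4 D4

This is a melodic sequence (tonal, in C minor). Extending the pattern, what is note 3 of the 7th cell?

G4

Grouping in 4s, the 3rd note of each cell is Ab3, Bb3, C4, D4, Eb4.
Each moves up a 2nd. Continuing: F4 → G4.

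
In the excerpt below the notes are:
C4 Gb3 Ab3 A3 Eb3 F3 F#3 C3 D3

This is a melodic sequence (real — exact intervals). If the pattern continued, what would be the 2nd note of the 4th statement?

A2

Grouping in 3s, the 2nd note of each cell is Gb3, Eb3, C3.
From C3, down a 3rd gives A2.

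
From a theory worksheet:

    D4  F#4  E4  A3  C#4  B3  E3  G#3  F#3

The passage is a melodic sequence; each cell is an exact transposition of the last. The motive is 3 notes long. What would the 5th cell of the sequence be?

With a 3-note motive the entries are D4, A3, E3, each down a 4th from the previous.
Carrying on: B2 → F#2.
From F#2 the exact shape gives F#2 A#2 G#2.

F#2 A#2 G#2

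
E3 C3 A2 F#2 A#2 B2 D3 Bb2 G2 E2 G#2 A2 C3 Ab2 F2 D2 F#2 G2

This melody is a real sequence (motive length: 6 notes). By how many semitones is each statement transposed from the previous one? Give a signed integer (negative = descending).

-2

Unit = 6 notes; the statements start on E3, D3, C3, moving down a 2nd each time.
E3 to D3 spans -2 semitones.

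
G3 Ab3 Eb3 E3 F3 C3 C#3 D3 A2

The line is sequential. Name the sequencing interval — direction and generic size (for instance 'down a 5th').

down a 3rd

The 3-note cells begin on G3, E3, C#3 — each down a 3rd from the last.
G3 to E3 is down a 3rd.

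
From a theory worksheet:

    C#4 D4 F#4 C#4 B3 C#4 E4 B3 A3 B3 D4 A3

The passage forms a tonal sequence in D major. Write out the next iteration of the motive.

With a 4-note motive the entries are C#4, B3, A3, each down a 2nd from the previous.
Statement 4 starts on G3 and keeps the same diatonic contour: G3 A3 C#4 G3.

G3 A3 C#4 G3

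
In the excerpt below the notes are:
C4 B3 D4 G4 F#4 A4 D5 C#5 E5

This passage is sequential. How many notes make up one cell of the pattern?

Try groups of 3 (3 cells in 9 notes):
C4 B3 D4 | G4 F#4 A4 | D5 C#5 E5
Every group is a transposition up a 5th of the one before; no shorter unit works.

3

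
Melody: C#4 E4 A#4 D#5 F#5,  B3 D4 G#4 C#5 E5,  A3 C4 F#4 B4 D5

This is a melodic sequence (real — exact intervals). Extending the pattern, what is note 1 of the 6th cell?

The unit is 5 notes. Position-1 pitches of the 3 shown cells: C#4, B3, A3.
Carrying that down a 2nd forward: G3 → F3 → Eb3.

Eb3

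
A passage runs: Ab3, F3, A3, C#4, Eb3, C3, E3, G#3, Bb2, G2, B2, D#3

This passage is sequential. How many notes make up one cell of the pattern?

There are 12 notes; a 4-note unit gives 3 cells:
Ab3 F3 A3 C#4 | Eb3 C3 E3 G#3 | Bb2 G2 B2 D#3
Every group is a transposition down a 4th of the one before; no shorter unit works.

4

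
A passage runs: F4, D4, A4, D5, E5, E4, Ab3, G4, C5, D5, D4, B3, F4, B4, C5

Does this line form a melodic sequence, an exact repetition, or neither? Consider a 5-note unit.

neither

Note 2 of cell 2 is Ab3; if this were a sequence it would be C4. No unit length gives a consistent transposition pattern.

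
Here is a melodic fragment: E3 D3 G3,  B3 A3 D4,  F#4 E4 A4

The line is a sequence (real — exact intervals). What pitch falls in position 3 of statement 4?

Grouping in 3s, the 3rd note of each cell is G3, D4, A4.
From A4, up a 5th gives E5.

E5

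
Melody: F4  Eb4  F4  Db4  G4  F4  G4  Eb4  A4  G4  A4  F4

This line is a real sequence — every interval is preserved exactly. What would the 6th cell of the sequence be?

With a 4-note motive the entries are F4, G4, A4, each up a 2nd from the previous.
Extending up a 2nd: B4 → C#5 → D#5.
Statement 6 starts on D#5 and keeps the same exact contour: D#5 C#5 D#5 B4.

D#5 C#5 D#5 B4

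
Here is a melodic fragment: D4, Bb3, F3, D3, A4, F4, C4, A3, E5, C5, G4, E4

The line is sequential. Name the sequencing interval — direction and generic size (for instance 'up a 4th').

up a 5th

Taking 4-note groups, the heads are D4, A4, E5: the pattern moves up a 5th.
From D4 to A4: up a 5th.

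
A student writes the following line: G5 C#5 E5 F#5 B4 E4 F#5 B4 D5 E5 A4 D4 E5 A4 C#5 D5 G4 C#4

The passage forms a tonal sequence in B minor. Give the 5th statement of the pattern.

Taking 6-note groups, the heads are G5, F#5, E5: the pattern moves down a 2nd.
Extending down a 2nd: D5 → C#5.
So cell 5 is C#5 F#4 A4 B4 E4 A3.

C#5 F#4 A4 B4 E4 A3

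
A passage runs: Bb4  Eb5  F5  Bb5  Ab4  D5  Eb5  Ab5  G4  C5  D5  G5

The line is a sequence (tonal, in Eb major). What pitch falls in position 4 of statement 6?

The unit is 4 notes. Position-4 pitches of the 3 shown cells: Bb5, Ab5, G5.
Each moves down a 2nd. Continuing: F5 → Eb5 → D5.

D5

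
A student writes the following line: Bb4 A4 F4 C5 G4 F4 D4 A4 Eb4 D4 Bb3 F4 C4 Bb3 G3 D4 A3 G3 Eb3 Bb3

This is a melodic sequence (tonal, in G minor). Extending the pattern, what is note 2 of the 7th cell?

C3

With 4-note cells, note 2 of each statement runs A4, F4, D4, Bb3, G3.
Extending down a 3rd: Eb3 → C3.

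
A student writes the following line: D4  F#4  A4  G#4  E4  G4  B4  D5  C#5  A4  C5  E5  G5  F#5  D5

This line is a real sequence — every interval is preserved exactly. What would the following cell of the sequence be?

F5 A5 C6 B5 G5

Unit = 5 notes; the statements start on D4, G4, C5, moving up a 4th each time.
From F5 the exact shape gives F5 A5 C6 B5 G5.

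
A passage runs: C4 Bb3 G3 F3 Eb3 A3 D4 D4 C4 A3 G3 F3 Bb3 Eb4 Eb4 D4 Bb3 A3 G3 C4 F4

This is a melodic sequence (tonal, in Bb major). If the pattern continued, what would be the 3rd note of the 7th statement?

F4

Grouping in 7s, the 3rd note of each cell is G3, A3, Bb3.
Carrying that up a 2nd forward: C4 → D4 → Eb4 → F4.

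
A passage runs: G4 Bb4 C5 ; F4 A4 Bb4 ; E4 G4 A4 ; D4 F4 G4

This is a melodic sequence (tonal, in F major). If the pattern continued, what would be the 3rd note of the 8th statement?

With 3-note cells, note 3 of each statement runs C5, Bb4, A4, G4.
Carrying that down a 2nd forward: F4 → E4 → D4 → C4.

C4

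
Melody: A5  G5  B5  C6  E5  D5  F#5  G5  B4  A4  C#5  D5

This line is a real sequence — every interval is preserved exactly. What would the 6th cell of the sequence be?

G#3 F#3 A#3 B3

Unit = 4 notes; the statements start on A5, E5, B4, moving down a 4th each time.
Extending down a 4th: F#4 → C#4 → G#3.
From G#3 the exact shape gives G#3 F#3 A#3 B3.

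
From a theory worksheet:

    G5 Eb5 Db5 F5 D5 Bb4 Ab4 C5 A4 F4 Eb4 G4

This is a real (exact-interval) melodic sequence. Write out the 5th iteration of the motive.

B3 G3 F3 A3

Taking 4-note groups, the heads are G5, D5, A4: the pattern moves down a 4th.
Carrying on: E4 → B3.
Statement 5 starts on B3 and keeps the same exact contour: B3 G3 F3 A3.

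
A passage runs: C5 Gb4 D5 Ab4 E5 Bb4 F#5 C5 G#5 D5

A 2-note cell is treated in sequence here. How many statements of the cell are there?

5

10 notes in groups of 2 gives 10/2 = 5 statements.
Starts: C5, D5, E5, F#5, G#5 — each up a 2nd.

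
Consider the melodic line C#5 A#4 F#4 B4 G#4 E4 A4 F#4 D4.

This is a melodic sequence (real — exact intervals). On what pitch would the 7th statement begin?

Db4

Unit = 3 notes; the statements start on C#5, B4, A4, moving down a 2nd each time.
Extending the heads down a 2nd: G4 → F4 → Eb4 → Db4.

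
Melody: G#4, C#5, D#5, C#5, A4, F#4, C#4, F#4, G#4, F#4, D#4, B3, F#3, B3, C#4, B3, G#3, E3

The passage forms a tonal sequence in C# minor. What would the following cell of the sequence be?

B2 E3 F#3 E3 C#3 A2

The 6-note cells begin on G#4, C#4, F#3 — each down a 5th from the last.
Statement 4 starts on B2 and keeps the same diatonic contour: B2 E3 F#3 E3 C#3 A2.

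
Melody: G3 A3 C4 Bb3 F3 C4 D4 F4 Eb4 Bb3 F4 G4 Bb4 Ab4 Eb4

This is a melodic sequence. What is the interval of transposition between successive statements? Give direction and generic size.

Unit = 5 notes; the statements start on G3, C4, F4, moving up a 4th each time.
G3 to C4 is up a 4th.

up a 4th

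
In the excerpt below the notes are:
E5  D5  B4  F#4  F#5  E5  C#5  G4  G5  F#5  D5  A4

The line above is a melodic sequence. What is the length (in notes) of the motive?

There are 12 notes; a 4-note unit gives 3 cells:
E5 D5 B4 F#4 | F#5 E5 C#5 G4 | G5 F#5 D5 A4
That's a consistent up a 2nd shift per cell, and no other grouping gives one.

4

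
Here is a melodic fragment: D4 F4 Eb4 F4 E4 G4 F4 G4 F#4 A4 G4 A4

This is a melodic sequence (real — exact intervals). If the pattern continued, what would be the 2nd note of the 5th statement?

C#5

The unit is 4 notes. Position-2 pitches of the 3 shown cells: F4, G4, A4.
Extending up a 2nd: B4 → C#5.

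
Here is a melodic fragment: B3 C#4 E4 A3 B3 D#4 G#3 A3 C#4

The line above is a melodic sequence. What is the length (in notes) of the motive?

There are 9 notes; a 3-note unit gives 3 cells:
B3 C#4 E4 | A3 B3 D#4 | G#3 A3 C#4
That's a consistent down a 2nd shift per cell, and no other grouping gives one.

3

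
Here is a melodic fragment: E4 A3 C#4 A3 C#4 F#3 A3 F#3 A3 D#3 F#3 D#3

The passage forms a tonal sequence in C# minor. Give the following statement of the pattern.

F#3 B2 D#3 B2

With a 4-note motive the entries are E4, C#4, A3, each down a 3rd from the previous.
Statement 4 starts on F#3 and keeps the same diatonic contour: F#3 B2 D#3 B2.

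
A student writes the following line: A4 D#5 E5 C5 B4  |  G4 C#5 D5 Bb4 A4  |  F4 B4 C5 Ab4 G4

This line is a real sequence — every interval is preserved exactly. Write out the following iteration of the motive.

Eb4 A4 Bb4 Gb4 F4

Unit = 5 notes; the statements start on A4, G4, F4, moving down a 2nd each time.
Statement 4 starts on Eb4 and keeps the same exact contour: Eb4 A4 Bb4 Gb4 F4.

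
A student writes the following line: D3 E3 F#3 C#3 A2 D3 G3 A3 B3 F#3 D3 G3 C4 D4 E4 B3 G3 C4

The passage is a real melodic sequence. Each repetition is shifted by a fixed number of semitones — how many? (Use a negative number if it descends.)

The 6-note cells begin on D3, G3, C4 — each up a 4th from the last.
D3 to G3 spans +5 semitones.

5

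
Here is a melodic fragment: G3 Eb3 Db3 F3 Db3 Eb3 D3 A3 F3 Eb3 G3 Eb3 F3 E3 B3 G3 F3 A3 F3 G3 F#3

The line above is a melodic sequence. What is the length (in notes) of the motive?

7

Try groups of 7 (3 cells in 21 notes):
G3 Eb3 Db3 F3 Db3 Eb3 D3 | A3 F3 Eb3 G3 Eb3 F3 E3 | B3 G3 F3 A3 F3 G3 F#3
Every group is a transposition up a 2nd of the one before; no shorter unit works.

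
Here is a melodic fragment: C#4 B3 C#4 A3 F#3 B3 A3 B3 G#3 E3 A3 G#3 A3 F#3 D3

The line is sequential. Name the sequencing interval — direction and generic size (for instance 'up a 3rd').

down a 2nd

With a 5-note motive the entries are C#4, B3, A3, each down a 2nd from the previous.
C#4 to B3 is down a 2nd.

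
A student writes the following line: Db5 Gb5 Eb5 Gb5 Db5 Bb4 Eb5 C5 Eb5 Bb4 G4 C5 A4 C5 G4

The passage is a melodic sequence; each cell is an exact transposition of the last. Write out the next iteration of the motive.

With a 5-note motive the entries are Db5, Bb4, G4, each down a 3rd from the previous.
From E4 the exact shape gives E4 A4 F#4 A4 E4.

E4 A4 F#4 A4 E4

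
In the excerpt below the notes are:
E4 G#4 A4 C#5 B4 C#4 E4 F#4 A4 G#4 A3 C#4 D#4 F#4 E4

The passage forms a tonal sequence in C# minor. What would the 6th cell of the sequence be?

B2 D#3 E3 G#3 F#3

Unit = 5 notes; the statements start on E4, C#4, A3, moving down a 3rd each time.
Carrying on: F#3 → D#3 → B2.
From B2 the diatonic shape gives B2 D#3 E3 G#3 F#3.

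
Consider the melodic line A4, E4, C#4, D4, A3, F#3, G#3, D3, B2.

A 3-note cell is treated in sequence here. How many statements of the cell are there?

3

9 notes in groups of 3 gives 9/3 = 3 statements.
Starts: A4, D4, G#3 — each down a 5th.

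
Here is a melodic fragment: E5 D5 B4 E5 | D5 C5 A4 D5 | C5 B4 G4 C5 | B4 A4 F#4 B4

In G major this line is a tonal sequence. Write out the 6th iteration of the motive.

With a 4-note motive the entries are E5, D5, C5, B4, each down a 2nd from the previous.
Continuing the starts: A4 → G4.
Statement 6 starts on G4 and keeps the same diatonic contour: G4 F#4 D4 G4.

G4 F#4 D4 G4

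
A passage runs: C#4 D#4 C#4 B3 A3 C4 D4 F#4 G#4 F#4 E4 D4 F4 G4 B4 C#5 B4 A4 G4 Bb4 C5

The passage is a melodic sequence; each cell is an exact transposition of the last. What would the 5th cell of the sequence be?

A5 B5 A5 G5 F5 Ab5 Bb5

Taking 7-note groups, the heads are C#4, F#4, B4: the pattern moves up a 4th.
Continuing the starts: E5 → A5.
So cell 5 is A5 B5 A5 G5 F5 Ab5 Bb5.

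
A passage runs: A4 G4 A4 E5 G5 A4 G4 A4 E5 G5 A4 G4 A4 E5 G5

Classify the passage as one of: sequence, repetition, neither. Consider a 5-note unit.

Each 5-note cell is identical (A4 G4 A4 E5 G5), restated at the same pitch.

repetition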